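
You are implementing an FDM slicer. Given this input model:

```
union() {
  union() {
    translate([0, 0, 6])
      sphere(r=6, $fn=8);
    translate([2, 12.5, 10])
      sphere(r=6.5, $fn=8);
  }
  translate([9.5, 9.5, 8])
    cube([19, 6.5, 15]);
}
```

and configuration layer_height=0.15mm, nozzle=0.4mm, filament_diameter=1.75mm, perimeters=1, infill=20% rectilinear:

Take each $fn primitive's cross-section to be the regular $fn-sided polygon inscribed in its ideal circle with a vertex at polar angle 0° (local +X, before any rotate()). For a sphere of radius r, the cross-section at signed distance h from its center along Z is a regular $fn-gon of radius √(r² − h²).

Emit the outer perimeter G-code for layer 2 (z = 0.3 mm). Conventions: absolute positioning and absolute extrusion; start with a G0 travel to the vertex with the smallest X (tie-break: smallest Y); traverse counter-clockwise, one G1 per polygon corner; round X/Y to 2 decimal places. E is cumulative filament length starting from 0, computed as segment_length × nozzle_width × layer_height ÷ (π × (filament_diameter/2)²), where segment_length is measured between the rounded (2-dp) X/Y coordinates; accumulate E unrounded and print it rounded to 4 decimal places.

G0 X-1.87 Y0.00 Z0.30
G1 X-1.32 Y-1.32 E0.0357
G1 X0.00 Y-1.87 E0.0713
G1 X1.32 Y-1.32 E0.1070
G1 X1.87 Y0.00 E0.1427
G1 X1.32 Y1.32 E0.1784
G1 X0.00 Y1.87 E0.2140
G1 X-1.32 Y1.32 E0.2497
G1 X-1.87 Y0.00 E0.2854

At z = 0.3 mm: the sphere: section is a regular 8-gon, circumradius = √(r²−h²) = √(6²−5.7²) = 1.873; the sphere at (2, 12.5) does not reach this height (|z−center|=9.700 > r=6.5); Merging all regions: only the r=6 sphere is present, so the union is just that shape — 1 connected region; the cube at (9.5, 9.5) does not reach this height (z outside [8, 23]); Taking the union: only that combined region is present, so the union is just that shape — 1 connected region. The outline is a single polygon with 8 vertices. Extrusion per mm of travel: 0.4 × 0.15 / (π × 0.875²) = 0.024945. Accumulating E over each segment gives final E = 0.2854.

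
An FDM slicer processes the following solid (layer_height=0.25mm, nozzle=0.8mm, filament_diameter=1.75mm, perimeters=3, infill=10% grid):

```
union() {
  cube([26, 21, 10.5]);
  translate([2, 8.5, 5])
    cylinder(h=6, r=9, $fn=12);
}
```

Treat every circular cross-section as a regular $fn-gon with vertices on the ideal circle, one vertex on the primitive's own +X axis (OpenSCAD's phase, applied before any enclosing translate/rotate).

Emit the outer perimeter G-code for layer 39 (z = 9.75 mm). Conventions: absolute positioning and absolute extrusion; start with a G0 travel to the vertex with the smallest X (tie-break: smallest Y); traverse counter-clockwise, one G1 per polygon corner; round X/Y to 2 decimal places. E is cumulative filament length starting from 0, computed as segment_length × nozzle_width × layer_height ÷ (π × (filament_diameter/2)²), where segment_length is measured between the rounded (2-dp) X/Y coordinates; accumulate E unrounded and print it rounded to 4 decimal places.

G0 X-7.00 Y8.50 Z9.75
G1 X-5.79 Y4.00 E0.3875
G1 X-2.50 Y0.71 E0.7743
G1 X0.00 Y0.04 E0.9896
G1 X0.00 Y0.00 E0.9929
G1 X0.13 Y0.00 E1.0037
G1 X2.00 Y-0.50 E1.1646
G1 X3.87 Y0.00 E1.3256
G1 X26.00 Y0.00 E3.1657
G1 X26.00 Y21.00 E4.9119
G1 X0.00 Y21.00 E7.0738
G1 X0.00 Y16.96 E7.4097
G1 X-2.50 Y16.29 E7.6249
G1 X-5.79 Y13.00 E8.0118
G1 X-7.00 Y8.50 E8.3993

At z = 9.75 mm: the cube (footprint 26×21) is included at this height; the cylinder at (2, 8.5): section is a regular 12-gon, circumradius r=9; Merging all regions: the regions partially overlap (shared area 155.50 mm²), so overlapping operands fuse into one piece — 1 connected region. The outline is a single polygon with 14 vertices. Extrusion per mm of travel: 0.8 × 0.25 / (π × 0.875²) = 0.083150. Accumulating E over each segment gives final E = 8.3993.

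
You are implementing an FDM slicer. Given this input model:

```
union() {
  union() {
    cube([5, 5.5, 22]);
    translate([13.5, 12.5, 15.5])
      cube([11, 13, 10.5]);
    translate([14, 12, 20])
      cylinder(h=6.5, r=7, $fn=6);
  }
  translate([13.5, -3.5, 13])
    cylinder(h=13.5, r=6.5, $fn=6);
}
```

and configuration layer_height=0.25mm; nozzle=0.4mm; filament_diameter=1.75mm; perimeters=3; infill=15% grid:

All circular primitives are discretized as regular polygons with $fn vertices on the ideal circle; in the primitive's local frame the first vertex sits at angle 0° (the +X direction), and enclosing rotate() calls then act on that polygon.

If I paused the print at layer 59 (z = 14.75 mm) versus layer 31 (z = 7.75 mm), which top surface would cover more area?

Layer 59 (z = 14.75): the cube (footprint 5×5.5) is included at this height (area 27.50 mm²); the cube at (13.5, 12.5) is not intersected at this z (z outside [15.5, 26]); the cylinder at (14, 12) does not reach this height (z outside [20, 26.5]); Taking the union: only the 5×5.5 cube is present, so the union is just that shape — area = 27.50 mm²; the r=6.5 cylinder at (13.5, -3.5) gives a regular 6-gon of circumradius 6.5 (constant along its height) (area = (6/2)·6.500²·sin(360°/6) = 109.77 mm²); Combining (union): the 2 present regions are separate (no shared area or edge), so areas and boundary lengths simply add and each stays a separate island — area = 137.27 mm². So its area = 137.27 mm². Layer 31 (z = 7.75): the cube (footprint 5×5.5) is included at this height (area 27.50 mm²); the cube at (13.5, 12.5) is absent (z outside [15.5, 26]); the cylinder at (14, 12) is not intersected at this z (z outside [20, 26.5]); Combining (union): only the 5×5.5 cube is present, so the union is just that shape — area = 27.50 mm²; the cylinder at (13.5, -3.5) is not intersected at this z (z outside [13, 26.5]); Taking the union: only the result so far is present, so the union is just that shape — area = 27.50 mm². So its area = 27.50 mm². Layer 59 is larger (137.27 vs 27.50 mm²).

layer 59 (z = 14.75 mm)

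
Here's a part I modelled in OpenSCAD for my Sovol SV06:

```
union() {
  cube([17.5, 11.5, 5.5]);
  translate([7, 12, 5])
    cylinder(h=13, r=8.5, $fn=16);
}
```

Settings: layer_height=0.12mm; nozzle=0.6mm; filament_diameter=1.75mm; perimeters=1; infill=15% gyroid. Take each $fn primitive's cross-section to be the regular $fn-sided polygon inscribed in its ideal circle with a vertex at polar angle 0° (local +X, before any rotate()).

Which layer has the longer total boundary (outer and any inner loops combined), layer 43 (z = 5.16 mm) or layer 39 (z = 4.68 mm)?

layer 43 (z = 5.16 mm)

Layer 43 (z = 5.16): the 17.5×11.5 cube contributes its full rectangle (perimeter 58.00 mm); the cylinder at (7, 12): section is a regular 16-gon, circumradius r=8.5 (perimeter = 2·16·8.500·sin(180°/16) = 53.06 mm); Combining (union): the regions partially overlap (shared area 98.50 mm²), so the edge portions inside another operand are dropped and the merged outline is re-measured after clipping — boundary = 70.46 mm. So its perimeter = 70.46 mm. Layer 39 (z = 4.68): the 17.5×11.5 cube contributes its full rectangle (perimeter 58.00 mm); the cylinder at (7, 12) is absent (z outside [5, 18]); Taking the union: only the 17.5×11.5 cube is present, so the union is just that shape — boundary = 58.00 mm. So its perimeter = 58.00 mm. Layer 43 is larger (70.46 vs 58.00 mm).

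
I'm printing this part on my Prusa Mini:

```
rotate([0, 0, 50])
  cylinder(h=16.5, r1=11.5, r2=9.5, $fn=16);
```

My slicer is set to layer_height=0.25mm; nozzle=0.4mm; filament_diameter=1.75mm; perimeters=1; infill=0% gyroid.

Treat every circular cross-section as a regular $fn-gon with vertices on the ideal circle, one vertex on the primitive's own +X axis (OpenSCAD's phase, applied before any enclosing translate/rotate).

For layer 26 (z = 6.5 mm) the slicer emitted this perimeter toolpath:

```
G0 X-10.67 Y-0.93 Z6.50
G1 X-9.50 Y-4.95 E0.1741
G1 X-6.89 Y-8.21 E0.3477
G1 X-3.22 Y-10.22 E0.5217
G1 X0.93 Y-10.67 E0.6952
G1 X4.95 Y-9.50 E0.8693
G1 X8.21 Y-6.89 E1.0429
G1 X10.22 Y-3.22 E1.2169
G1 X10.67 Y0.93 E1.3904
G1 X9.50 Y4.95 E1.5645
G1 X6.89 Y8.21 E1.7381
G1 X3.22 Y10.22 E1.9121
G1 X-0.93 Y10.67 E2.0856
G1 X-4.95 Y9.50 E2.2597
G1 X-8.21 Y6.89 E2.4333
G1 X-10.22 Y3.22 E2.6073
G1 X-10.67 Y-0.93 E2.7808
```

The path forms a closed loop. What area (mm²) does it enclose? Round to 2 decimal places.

Apply the shoelace formula to the sequence of (X, Y) vertices; enclosed area = 351.43 mm².

351.43 mm²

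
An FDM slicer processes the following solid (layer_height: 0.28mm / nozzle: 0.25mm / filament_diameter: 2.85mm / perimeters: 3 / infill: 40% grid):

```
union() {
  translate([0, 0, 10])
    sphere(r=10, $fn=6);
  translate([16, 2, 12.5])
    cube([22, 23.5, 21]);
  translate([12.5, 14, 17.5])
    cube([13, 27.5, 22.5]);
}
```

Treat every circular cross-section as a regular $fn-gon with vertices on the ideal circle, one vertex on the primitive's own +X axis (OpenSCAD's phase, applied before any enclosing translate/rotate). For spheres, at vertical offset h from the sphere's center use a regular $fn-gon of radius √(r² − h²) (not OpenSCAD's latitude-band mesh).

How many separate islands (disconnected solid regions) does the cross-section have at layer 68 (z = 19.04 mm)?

2

At z = 19.04 mm: the r=10 sphere slices to a regular 6-gon of circumradius 4.275 (√(r²−h²) with h=9.04 from center); the 22×23.5 cube at (16, 2) contributes its full rectangle; the 13×27.5 cube at (12.5, 14) contributes its full rectangle; Merging all regions: the regions partially overlap (shared area 109.25 mm²), so overlapping operands fuse into one piece — 2 connected regions. Overall, the cross-section has 2 separate islands. Island count = 2.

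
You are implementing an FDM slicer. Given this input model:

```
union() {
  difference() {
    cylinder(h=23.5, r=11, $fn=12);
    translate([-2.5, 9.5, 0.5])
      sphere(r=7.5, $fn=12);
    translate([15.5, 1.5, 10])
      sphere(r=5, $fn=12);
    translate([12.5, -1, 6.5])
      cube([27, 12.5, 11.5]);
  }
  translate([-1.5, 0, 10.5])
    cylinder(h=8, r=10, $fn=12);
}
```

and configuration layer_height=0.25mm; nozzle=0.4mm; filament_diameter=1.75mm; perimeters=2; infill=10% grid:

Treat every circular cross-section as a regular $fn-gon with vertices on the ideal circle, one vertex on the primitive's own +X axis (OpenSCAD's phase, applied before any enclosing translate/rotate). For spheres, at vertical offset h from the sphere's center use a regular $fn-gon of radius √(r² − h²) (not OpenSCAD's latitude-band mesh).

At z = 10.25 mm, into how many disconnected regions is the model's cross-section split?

At z = 10.25 mm: the cylinder: section is a regular 12-gon, circumradius r=11; the sphere at (-2.5, 9.5) is absent (|z−center|=9.750 > r=7.5); the sphere at (15.5, 1.5): section is a regular 12-gon, circumradius = √(r²−h²) = √(5²−0.25²) = 4.994; the cube at (12.5, -1) (footprint 27×12.5) is included at this height; Taking the first minus the rest: starting from the r=11 cylinder, the r=5 sphere at (15.5, 1.5) partially overlaps it — only the 0.15 mm² overlap (of its 74.81 mm²) is removed, clipping the outline; the 27×12.5 cube at (12.5, -1) misses the remaining region (no effect) — 1 connected region; the cylinder at (-1.5, 0) does not reach this height (z outside [10.5, 18.5]); Taking the union: only the result so far is present, so the union is just that shape — 1 connected region. The result has 1 disconnected region.

1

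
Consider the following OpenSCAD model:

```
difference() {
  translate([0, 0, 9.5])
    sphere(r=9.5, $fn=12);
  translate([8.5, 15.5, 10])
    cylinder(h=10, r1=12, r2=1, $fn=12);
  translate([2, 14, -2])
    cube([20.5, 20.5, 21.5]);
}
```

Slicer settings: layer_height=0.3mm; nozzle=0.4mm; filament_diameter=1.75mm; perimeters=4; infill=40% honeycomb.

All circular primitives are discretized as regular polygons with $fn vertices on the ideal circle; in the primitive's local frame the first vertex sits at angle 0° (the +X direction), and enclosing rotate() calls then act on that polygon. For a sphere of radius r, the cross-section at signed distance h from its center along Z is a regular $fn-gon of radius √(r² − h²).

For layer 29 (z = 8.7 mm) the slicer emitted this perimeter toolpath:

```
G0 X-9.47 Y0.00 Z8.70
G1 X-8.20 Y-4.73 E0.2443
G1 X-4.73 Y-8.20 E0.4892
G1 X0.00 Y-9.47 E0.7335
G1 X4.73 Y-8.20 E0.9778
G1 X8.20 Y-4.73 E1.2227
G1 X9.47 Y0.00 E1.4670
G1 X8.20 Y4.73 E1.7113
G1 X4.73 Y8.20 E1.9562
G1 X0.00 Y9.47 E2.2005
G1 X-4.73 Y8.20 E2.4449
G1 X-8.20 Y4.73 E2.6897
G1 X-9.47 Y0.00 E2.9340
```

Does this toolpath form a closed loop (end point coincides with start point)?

Start point (G0): (-9.47, 0.00). End point (last G1): the path returns to the start — closed.

yes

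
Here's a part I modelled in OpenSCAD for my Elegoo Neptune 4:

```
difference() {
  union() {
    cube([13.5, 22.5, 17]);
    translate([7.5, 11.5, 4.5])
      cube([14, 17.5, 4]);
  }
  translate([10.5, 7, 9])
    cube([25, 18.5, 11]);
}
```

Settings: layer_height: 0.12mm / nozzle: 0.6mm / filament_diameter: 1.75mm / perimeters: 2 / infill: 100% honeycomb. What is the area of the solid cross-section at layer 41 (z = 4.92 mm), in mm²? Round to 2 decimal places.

482.75 mm²

At z = 4.92 mm: the cube is present — its section is the full 13.5×22.5 rectangle (area 303.75 mm²); the cube at (7.5, 11.5) (footprint 14×17.5) is included at this height (area 245.00 mm²); Combining (union): the regions partially overlap — summed areas 548.75 mm² minus the doubly-counted overlap 66.00 mm² gives 482.75 mm² — area = 482.75 mm²; the cube at (10.5, 7) is not intersected at this z (z outside [9, 20]); Taking the first minus the rest: none of the subtracted shapes is present at this height, so the result so far is unchanged — area = 482.75 mm². Overall, the cross-section is a single solid region. Net area = 482.75 mm².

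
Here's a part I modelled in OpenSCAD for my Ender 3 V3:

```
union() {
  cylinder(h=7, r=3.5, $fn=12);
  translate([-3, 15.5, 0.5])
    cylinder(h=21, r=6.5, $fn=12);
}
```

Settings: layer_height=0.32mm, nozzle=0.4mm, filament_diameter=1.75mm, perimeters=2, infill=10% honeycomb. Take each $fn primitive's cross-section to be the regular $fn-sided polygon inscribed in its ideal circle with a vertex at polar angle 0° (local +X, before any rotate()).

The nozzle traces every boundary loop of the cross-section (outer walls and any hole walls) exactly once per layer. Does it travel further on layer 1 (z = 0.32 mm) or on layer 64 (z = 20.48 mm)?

layer 64 (z = 20.48 mm)

Layer 1 (z = 0.32): the r=3.5 cylinder gives a regular 12-gon of circumradius 3.5 (constant along its height) (perimeter = 2·12·3.500·sin(180°/12) = 21.74 mm); the cylinder at (-3, 15.5) is not intersected at this z (z outside [0.5, 21.5]); Taking the union: only the r=3.5 cylinder is present, so the union is just that shape — boundary = 21.74 mm. So its perimeter = 21.74 mm. Layer 64 (z = 20.48): the cylinder is absent (z outside [0, 7]); the r=6.5 cylinder at (-3, 15.5) contributes a regular 12-gon of circumradius 6.5 (perimeter = 2·12·6.500·sin(180°/12) = 40.38 mm); Taking the union: only the r=6.5 cylinder at (-3, 15.5) is present, so the union is just that shape — boundary = 40.38 mm. So its perimeter = 40.38 mm. Layer 64 is larger (40.38 vs 21.74 mm).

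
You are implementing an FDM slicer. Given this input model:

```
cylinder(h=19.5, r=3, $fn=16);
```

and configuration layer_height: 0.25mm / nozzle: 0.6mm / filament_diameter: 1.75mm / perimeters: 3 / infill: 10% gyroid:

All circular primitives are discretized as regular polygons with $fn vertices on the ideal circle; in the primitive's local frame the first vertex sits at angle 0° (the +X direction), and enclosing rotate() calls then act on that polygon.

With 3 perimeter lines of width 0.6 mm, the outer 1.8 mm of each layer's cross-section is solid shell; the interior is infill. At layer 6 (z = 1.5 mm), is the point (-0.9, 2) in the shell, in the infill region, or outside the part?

shell

At z = 1.5 mm: the r=3 cylinder gives a regular 16-gon of circumradius 3 (constant along its height). Overall, the cross-section is a single solid region. The nearest boundary edge runs (-1.15, 2.77)→(-2.12, 2.12); distance from the point to it = 0.78 mm. The point is inside the cross-section, 0.78 mm from the nearest boundary — within the 1.8 mm shell band (3 × 0.6).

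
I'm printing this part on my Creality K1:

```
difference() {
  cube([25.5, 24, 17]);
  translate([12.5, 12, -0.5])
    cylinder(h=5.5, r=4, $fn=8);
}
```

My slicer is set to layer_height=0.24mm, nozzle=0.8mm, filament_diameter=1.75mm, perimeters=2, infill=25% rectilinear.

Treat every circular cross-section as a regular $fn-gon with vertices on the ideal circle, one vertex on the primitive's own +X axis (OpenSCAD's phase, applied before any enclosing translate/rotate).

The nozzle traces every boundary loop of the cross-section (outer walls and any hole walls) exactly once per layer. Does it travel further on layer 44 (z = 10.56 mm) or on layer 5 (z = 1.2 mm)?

layer 5 (z = 1.2 mm)

Layer 44 (z = 10.56): the cube (footprint 25.5×24) is included at this height (perimeter 99.00 mm); the cylinder at (12.5, 12) does not reach this height (z outside [-0.5, 5]); After the difference (first − rest): none of the subtracted shapes is present at this height, so the 25.5×24 cube is unchanged — boundary = 99.00 mm. So its perimeter = 99.00 mm. Layer 5 (z = 1.2): the cube is present — its section is the full 25.5×24 rectangle (perimeter 99.00 mm); the cylinder at (12.5, 12): section is a regular 8-gon, circumradius r=4 (perimeter = 2·8·4.000·sin(180°/8) = 24.49 mm); After the difference (first − rest): starting from the 25.5×24 cube, the r=4 cylinder at (12.5, 12) lies wholly inside it (removes its full 45.25 mm² and its 24.49 mm outline becomes a hole wall) — boundary (outer + 1 inner loop) = 123.49 mm. So its perimeter = 123.49 mm. Layer 5 is larger (123.49 vs 99.00 mm).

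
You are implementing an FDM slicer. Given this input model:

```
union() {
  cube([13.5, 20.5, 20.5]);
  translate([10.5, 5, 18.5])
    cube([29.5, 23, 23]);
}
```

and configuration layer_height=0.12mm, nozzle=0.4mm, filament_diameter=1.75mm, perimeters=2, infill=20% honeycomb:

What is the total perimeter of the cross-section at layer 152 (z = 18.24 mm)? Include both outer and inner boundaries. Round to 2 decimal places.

68.00 mm

At z = 18.24 mm: the 13.5×20.5 cube contributes its full rectangle (perimeter 68.00 mm); the cube at (10.5, 5) is absent (z outside [18.5, 41.5]); Merging all regions: only the 13.5×20.5 cube is present, so the union is just that shape — boundary = 68.00 mm. Overall, the cross-section is a single solid region. Total boundary length (outer) = 68.00 mm.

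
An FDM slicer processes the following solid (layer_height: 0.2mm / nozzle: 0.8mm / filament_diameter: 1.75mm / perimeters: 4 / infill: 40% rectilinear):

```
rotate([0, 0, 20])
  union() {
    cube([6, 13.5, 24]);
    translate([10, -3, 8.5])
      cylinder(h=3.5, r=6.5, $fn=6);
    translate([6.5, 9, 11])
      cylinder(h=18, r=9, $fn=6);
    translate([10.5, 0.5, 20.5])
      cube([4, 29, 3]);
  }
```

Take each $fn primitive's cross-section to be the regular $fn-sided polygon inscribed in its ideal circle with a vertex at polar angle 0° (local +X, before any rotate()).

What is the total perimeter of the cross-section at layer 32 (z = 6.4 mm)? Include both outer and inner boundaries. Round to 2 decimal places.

39.00 mm

At z = 6.4 mm: the cube (footprint 6×13.5) is included at this height (perimeter 39.00 mm); the cylinder at (10, -3) is not intersected at this z (z outside [8.5, 12]); the cylinder at (6.5, 9) is absent (z outside [11, 29]); the cube at (10.5, 0.5) does not reach this height (z outside [20.5, 23.5]); Merging all regions: only the 6×13.5 cube is present, so the union is just that shape — boundary = 39.00 mm; (whole slice rotated 20° about Z — lengths, areas and connectivity unchanged). Overall, the cross-section is a single solid region. Total boundary length (outer) = 39.00 mm.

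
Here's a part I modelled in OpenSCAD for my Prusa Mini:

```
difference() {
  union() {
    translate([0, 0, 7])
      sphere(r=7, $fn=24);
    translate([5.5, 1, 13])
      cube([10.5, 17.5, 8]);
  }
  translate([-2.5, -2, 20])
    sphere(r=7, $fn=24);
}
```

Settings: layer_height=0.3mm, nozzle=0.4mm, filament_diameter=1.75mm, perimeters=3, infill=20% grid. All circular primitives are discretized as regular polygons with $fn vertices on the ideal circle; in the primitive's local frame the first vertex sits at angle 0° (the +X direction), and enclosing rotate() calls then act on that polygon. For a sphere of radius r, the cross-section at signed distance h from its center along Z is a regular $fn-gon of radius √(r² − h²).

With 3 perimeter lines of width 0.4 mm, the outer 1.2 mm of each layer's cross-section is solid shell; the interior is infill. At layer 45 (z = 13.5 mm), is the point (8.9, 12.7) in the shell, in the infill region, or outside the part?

infill

At z = 13.5 mm: the sphere: section is a regular 24-gon, circumradius = √(r²−h²) = √(7²−6.5²) = 2.598; the cube at (5.5, 1) (footprint 10.5×17.5) is included at this height; Taking the union: the 2 present regions are separate (no shared area or edge), so areas and boundary lengths simply add and each stays a separate island — 2 connected regions; the sphere at (-2.5, -2): section is a regular 24-gon, circumradius = √(r²−h²) = √(7²−6.5²) = 2.598; After the difference (first − rest): starting from the result so far, the r=7 sphere at (-2.5, -2) partially overlaps it — only the 5.55 mm² overlap (of its 20.96 mm²) is removed, clipping the outline — 2 connected regions. Overall, the cross-section has 2 separate islands. The nearest boundary edge runs (5.50, 1.00)→(5.50, 18.50); distance from the point to it = 3.40 mm. (Shell/infill is judged within the island containing the point — the largest one.) The point is inside the cross-section and 3.40 mm from the nearest boundary — more than the 1.2 mm shell width (3 × 0.4), so it's in the infill interior.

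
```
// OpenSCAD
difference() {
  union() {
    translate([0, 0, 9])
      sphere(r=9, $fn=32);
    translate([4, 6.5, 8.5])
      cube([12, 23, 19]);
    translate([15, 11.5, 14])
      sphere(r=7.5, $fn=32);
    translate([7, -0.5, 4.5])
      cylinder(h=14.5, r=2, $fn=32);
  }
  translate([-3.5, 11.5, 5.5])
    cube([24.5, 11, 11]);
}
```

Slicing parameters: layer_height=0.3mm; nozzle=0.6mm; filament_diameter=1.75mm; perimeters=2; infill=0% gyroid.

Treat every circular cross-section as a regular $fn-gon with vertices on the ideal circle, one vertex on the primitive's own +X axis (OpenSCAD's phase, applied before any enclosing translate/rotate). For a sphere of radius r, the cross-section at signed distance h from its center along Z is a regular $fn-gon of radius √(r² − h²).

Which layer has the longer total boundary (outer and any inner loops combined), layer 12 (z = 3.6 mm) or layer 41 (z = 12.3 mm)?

Layer 12 (z = 3.6): the r=9 sphere contributes a regular 32-gon of circumradius √(9²−5.4²) = 7.200 (perimeter = 2·32·7.200·sin(180°/32) = 45.17 mm); the cube at (4, 6.5) is absent (z outside [8.5, 27.5]); the sphere at (15, 11.5) is absent (|z−center|=10.400 > r=7.5); the cylinder at (7, -0.5) is not intersected at this z (z outside [4.5, 19]); Combining (union): only the r=9 sphere is present, so the union is just that shape — boundary = 45.17 mm; the cube at (-3.5, 11.5) does not reach this height (z outside [5.5, 16.5]); Subtracting the remaining from the first: none of the subtracted shapes is present at this height, so that combined region is unchanged — boundary = 45.17 mm. So its perimeter = 45.17 mm. Layer 41 (z = 12.3): the sphere: section is a regular 32-gon, circumradius = √(r²−h²) = √(9²−3.3²) = 8.373 (perimeter = 2·32·8.373·sin(180°/32) = 52.53 mm); the cube at (4, 6.5) is present — its section is the full 12×23 rectangle (perimeter 70.00 mm); the r=7.5 sphere at (15, 11.5) slices to a regular 32-gon of circumradius 7.305 (√(r²−h²) with h=1.7 from center) (perimeter = 2·32·7.305·sin(180°/32) = 45.82 mm); the r=2 cylinder at (7, -0.5) contributes a regular 32-gon of circumradius 2 (perimeter = 2·32·2.000·sin(180°/32) = 12.55 mm); Combining (union): the regions partially overlap (shared area 98.70 mm²), so the edge portions inside another operand are dropped and the merged outline is re-measured after clipping — boundary = 128.90 mm; the cube at (-3.5, 11.5) (footprint 24.5×11) is included at this height (perimeter 71.00 mm); Subtracting the remaining from the first: starting from that combined region, the 24.5×11 cube at (-3.5, 11.5) partially overlaps it — only the 162.79 mm² overlap (of its 269.50 mm²) is removed, clipping the outline — boundary = 141.21 mm. So its perimeter = 141.21 mm. Layer 41 is larger (141.21 vs 45.17 mm).

layer 41 (z = 12.3 mm)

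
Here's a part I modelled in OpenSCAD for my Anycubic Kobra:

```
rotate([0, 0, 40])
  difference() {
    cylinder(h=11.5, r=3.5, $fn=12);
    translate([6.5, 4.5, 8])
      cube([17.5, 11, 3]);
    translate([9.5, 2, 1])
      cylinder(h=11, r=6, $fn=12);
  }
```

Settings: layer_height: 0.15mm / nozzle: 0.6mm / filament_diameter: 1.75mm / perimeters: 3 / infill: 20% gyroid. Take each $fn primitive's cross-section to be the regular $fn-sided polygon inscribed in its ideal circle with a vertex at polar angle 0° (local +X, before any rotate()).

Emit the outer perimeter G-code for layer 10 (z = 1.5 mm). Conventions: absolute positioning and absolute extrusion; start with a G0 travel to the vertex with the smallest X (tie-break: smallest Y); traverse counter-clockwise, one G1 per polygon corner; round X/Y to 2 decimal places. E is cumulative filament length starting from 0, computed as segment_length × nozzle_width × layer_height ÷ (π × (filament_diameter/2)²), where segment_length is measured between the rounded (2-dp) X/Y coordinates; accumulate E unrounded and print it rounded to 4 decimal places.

At z = 1.5 mm: the r=3.5 cylinder contributes a regular 12-gon of circumradius 3.5; the cube at (6.5, 4.5) is not intersected at this z (z outside [8, 11]); the cylinder at (9.5, 2): section is a regular 12-gon, circumradius r=6; Subtracting the remaining from the first: starting from the r=3.5 cylinder, the r=6 cylinder at (9.5, 2) misses the remaining region (no effect) — 1 connected region; (whole slice rotated 40° about Z — lengths, areas and connectivity unchanged). The outline is a single polygon with 12 vertices. Extrusion per mm of travel: 0.6 × 0.15 / (π × 0.875²) = 0.037418. Accumulating E over each segment gives final E = 0.8139.

G0 X-3.45 Y-0.61 Z1.50
G1 X-2.68 Y-2.25 E0.0678
G1 X-1.20 Y-3.29 E0.1355
G1 X0.61 Y-3.45 E0.2035
G1 X2.25 Y-2.68 E0.2713
G1 X3.29 Y-1.20 E0.3389
G1 X3.45 Y0.61 E0.4069
G1 X2.68 Y2.25 E0.4747
G1 X1.20 Y3.29 E0.5424
G1 X-0.61 Y3.45 E0.6104
G1 X-2.25 Y2.68 E0.6782
G1 X-3.29 Y1.20 E0.7459
G1 X-3.45 Y-0.61 E0.8139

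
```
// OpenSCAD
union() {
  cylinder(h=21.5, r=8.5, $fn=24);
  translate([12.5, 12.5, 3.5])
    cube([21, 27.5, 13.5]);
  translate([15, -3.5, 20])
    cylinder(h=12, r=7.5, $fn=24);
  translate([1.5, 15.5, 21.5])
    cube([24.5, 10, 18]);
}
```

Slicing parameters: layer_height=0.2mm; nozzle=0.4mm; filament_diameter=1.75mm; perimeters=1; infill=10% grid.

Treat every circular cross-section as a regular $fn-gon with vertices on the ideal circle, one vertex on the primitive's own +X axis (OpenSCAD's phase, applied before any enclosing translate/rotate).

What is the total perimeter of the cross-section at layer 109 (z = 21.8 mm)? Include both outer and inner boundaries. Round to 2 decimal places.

115.99 mm

At z = 21.8 mm: the cylinder is absent (z outside [0, 21.5]); the cube at (12.5, 12.5) is absent (z outside [3.5, 17]); the r=7.5 cylinder at (15, -3.5) contributes a regular 24-gon of circumradius 7.5 (perimeter = 2·24·7.500·sin(180°/24) = 46.99 mm); the cube at (1.5, 15.5) (footprint 24.5×10) is included at this height (perimeter 69.00 mm); Merging all regions: the 2 present regions are separate (no shared area or edge), so areas and boundary lengths simply add and each stays a separate island — boundary = 115.99 mm. Overall, the cross-section has 2 separate islands. Total boundary length (outer) = 115.99 mm.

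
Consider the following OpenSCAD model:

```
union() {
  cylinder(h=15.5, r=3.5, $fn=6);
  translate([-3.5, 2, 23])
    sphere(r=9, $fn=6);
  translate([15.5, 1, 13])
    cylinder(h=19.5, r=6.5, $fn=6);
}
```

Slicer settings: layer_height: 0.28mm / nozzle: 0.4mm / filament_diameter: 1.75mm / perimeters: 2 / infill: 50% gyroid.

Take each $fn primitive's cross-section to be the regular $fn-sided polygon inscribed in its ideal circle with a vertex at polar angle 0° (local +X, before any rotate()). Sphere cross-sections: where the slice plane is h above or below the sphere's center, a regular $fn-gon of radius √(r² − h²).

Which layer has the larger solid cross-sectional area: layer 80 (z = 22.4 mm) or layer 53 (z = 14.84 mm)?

Layer 80 (z = 22.4): the cylinder is not intersected at this z (z outside [0, 15.5]); the sphere at (-3.5, 2): section is a regular 6-gon, circumradius = √(r²−h²) = √(9²−0.6²) = 8.980 (area = (6/2)·8.980²·sin(360°/6) = 209.51 mm²); the r=6.5 cylinder at (15.5, 1) gives a regular 6-gon of circumradius 6.5 (constant along its height) (area = (6/2)·6.500²·sin(360°/6) = 109.77 mm²); Merging all regions: the 2 present regions are separate (no shared area or edge), so areas and boundary lengths simply add and each stays a separate island — area = 319.28 mm². So its area = 319.28 mm². Layer 53 (z = 14.84): the cylinder: section is a regular 6-gon, circumradius r=3.5 (area = (6/2)·3.500²·sin(360°/6) = 31.83 mm²); the r=9 sphere at (-3.5, 2) slices to a regular 6-gon of circumradius 3.797 (√(r²−h²) with h=8.16 from center) (area = (6/2)·3.797²·sin(360°/6) = 37.45 mm²); the cylinder at (15.5, 1): section is a regular 6-gon, circumradius r=6.5 (area = (6/2)·6.500²·sin(360°/6) = 109.77 mm²); Combining (union): the regions partially overlap — summed areas 179.04 mm² minus the doubly-counted overlap 9.84 mm² gives 169.21 mm² — area = 169.21 mm². So its area = 169.21 mm². Layer 80 is larger (319.28 vs 169.21 mm²).

layer 80 (z = 22.4 mm)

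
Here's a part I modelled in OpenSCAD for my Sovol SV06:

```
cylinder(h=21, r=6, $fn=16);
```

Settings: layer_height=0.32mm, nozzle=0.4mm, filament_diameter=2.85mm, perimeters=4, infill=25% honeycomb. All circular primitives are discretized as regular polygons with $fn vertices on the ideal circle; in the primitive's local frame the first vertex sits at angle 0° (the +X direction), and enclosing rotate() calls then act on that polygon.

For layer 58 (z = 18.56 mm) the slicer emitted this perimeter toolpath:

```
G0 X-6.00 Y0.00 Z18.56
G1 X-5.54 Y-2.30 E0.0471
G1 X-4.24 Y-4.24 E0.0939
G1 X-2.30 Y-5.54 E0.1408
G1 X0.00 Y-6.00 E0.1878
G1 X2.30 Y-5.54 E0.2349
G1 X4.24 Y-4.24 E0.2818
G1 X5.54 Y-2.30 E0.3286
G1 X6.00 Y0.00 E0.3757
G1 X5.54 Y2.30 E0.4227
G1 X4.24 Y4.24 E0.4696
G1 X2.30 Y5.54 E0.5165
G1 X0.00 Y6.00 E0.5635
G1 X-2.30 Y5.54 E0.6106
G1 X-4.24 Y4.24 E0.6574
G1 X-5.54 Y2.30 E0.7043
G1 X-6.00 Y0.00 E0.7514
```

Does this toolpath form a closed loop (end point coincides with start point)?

yes

Start point (G0): (-6.00, 0.00). End point (last G1): the path returns to the start — closed.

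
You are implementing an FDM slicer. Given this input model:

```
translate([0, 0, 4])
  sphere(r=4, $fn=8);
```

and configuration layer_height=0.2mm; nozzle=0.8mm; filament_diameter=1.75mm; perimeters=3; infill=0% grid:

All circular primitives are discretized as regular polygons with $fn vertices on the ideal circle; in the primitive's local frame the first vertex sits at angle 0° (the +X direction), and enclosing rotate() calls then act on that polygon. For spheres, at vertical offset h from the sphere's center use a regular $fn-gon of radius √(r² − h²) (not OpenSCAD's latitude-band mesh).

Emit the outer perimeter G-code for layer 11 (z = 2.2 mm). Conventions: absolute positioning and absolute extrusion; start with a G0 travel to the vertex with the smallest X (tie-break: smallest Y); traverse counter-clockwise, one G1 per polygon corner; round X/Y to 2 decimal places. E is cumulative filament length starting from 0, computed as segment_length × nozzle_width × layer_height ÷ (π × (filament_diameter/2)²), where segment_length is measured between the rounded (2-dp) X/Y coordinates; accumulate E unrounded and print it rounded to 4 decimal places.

G0 X-3.57 Y0.00 Z2.20
G1 X-2.53 Y-2.53 E0.1820
G1 X0.00 Y-3.57 E0.3639
G1 X2.53 Y-2.53 E0.5459
G1 X3.57 Y0.00 E0.7278
G1 X2.53 Y2.53 E0.9098
G1 X0.00 Y3.57 E1.0918
G1 X-2.53 Y2.53 E1.2737
G1 X-3.57 Y0.00 E1.4557

At z = 2.2 mm: the r=4 sphere slices to a regular 8-gon of circumradius 3.572 (√(r²−h²) with h=1.8 from center). The outline is a single polygon with 8 vertices. Extrusion per mm of travel: 0.8 × 0.2 / (π × 0.875²) = 0.066520. Accumulating E over each segment gives final E = 1.4557.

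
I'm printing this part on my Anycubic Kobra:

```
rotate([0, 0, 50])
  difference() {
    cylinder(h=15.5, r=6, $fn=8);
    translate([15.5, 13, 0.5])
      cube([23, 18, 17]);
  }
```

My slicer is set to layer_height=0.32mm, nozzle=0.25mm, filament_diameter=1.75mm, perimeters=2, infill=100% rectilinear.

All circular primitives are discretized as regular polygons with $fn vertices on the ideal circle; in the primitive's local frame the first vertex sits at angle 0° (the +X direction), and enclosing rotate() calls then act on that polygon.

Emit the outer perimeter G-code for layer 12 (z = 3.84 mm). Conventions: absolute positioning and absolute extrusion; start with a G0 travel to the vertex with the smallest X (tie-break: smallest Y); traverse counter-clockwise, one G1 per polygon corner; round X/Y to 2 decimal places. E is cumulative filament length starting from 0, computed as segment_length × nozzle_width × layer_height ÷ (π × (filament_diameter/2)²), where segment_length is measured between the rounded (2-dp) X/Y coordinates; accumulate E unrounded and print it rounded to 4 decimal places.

G0 X-5.98 Y-0.52 Z3.84
G1 X-3.86 Y-4.60 E0.1529
G1 X0.52 Y-5.98 E0.3057
G1 X4.60 Y-3.86 E0.4586
G1 X5.98 Y0.52 E0.6113
G1 X3.86 Y4.60 E0.7643
G1 X-0.52 Y5.98 E0.9170
G1 X-4.60 Y3.86 E1.0699
G1 X-5.98 Y-0.52 E1.2227

At z = 3.84 mm: the cylinder: section is a regular 8-gon, circumradius r=6; the 23×18 cube at (15.5, 13) contributes its full rectangle; Taking the first minus the rest: starting from the r=6 cylinder, the 23×18 cube at (15.5, 13) misses the remaining region (no effect) — 1 connected region; (whole slice rotated 50° about Z — lengths, areas and connectivity unchanged). The outline is a single polygon with 8 vertices. Extrusion per mm of travel: 0.25 × 0.32 / (π × 0.875²) = 0.033260. Accumulating E over each segment gives final E = 1.2227.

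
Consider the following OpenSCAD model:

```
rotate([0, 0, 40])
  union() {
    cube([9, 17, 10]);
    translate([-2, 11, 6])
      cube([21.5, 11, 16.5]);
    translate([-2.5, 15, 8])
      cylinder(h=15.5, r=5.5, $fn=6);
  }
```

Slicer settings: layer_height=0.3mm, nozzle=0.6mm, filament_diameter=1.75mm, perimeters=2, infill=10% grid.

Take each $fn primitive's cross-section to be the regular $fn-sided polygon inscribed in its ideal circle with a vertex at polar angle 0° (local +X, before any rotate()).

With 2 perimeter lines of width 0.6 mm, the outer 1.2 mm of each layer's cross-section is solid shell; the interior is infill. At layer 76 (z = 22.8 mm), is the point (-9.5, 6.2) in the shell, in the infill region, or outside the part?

At z = 22.8 mm: the cube is absent (z outside [0, 10]); the cube at (-2, 11) is not intersected at this z (z outside [6, 22.5]); the r=5.5 cylinder at (-2.5, 15) contributes a regular 6-gon of circumradius 5.5; Merging all regions: only the r=5.5 cylinder at (-2.5, 15) is present, so the union is just that shape — 1 connected region; (rotated 40° about Z; rotation is an isometry so areas/perimeters/island counts are preserved). Overall, the cross-section is a single solid region. Undo the 40° rotation: the query point maps to (-3.292, 10.856) in the un-rotated model frame. The nearest boundary edge runs (-5.25, 10.24)→(0.25, 10.24); distance from the point to it = 0.62 mm. The point is inside the cross-section, 0.62 mm from the nearest boundary — within the 1.2 mm shell band (2 × 0.6).

shell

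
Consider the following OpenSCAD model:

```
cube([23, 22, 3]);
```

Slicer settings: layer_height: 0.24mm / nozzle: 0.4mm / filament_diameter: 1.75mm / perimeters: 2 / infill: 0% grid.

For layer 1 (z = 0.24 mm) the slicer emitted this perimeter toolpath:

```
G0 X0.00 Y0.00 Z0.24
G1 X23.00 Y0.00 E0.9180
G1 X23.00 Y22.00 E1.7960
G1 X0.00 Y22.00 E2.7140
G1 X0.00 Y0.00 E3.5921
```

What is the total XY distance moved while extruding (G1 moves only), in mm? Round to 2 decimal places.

90.00 mm

Sum the Euclidean lengths of each G1 segment: total = 90.00 mm.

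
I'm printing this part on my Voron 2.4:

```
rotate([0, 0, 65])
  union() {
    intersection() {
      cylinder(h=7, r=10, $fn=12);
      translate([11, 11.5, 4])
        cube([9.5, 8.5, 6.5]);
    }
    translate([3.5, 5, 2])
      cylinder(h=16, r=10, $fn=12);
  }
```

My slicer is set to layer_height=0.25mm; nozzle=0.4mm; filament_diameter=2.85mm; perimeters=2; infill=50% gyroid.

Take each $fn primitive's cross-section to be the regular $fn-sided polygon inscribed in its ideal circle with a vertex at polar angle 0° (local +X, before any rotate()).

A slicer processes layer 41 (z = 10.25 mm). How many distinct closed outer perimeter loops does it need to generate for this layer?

At z = 10.25 mm: the cylinder is absent (z outside [0, 7]); the cube at (11, 11.5) (footprint 9.5×8.5) is included at this height; Taking the intersection: at least one operand is absent at this height, so nothing remains; the cylinder at (3.5, 5): section is a regular 12-gon, circumradius r=10; Combining (union): only the r=10 cylinder at (3.5, 5) is present, so the union is just that shape — 1 connected region; (rotated 65° about Z; rotation is an isometry so areas/perimeters/island counts are preserved). The result has 1 disconnected region.

1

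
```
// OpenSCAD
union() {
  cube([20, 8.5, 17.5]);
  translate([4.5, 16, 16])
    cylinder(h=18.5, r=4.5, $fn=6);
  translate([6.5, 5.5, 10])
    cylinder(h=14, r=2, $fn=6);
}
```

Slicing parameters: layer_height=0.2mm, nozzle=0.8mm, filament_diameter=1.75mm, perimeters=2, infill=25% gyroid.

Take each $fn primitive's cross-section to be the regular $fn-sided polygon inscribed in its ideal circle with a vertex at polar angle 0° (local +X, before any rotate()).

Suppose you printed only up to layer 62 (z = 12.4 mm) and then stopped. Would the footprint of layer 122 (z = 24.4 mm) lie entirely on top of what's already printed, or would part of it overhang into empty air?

part overhangs

Compare the two slices. At z = 12.4: the cube (footprint 20×8.5) is included at this height (area 170.00 mm²); the cylinder at (4.5, 16) does not reach this height (z outside [16, 34.5]); the cylinder at (6.5, 5.5): section is a regular 6-gon, circumradius r=2 (area = (6/2)·2.000²·sin(360°/6) = 10.39 mm²); Combining (union): the r=2 cylinder at (6.5, 5.5) lies entirely inside the 20×8.5 cube, so the union is just the 20×8.5 cube — area = 170.00 mm². At z = 24.4: the cube is absent (z outside [0, 17.5]); the r=4.5 cylinder at (4.5, 16) contributes a regular 6-gon of circumradius 4.5 (area = (6/2)·4.500²·sin(360°/6) = 52.61 mm²); the cylinder at (6.5, 5.5) is not intersected at this z (z outside [10, 24]); Merging all regions: only the r=4.5 cylinder at (4.5, 16) is present, so the union is just that shape — area = 52.61 mm². Checking containment: at z = 24.4 the cross-section extends beyond the z = 12.4 cross-section by about 52.61 mm².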